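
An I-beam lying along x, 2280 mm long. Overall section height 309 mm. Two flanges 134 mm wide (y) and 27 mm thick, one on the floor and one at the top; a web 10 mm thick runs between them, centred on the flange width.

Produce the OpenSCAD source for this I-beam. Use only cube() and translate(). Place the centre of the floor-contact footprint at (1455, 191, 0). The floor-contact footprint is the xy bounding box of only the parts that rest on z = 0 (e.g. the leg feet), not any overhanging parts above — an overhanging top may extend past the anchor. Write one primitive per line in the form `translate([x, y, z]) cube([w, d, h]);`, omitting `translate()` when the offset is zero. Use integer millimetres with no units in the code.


translate([315, 124, 0]) cube([2280, 134, 27]);
translate([315, 186, 27]) cube([2280, 10, 255]);
translate([315, 124, 282]) cube([2280, 134, 27]);


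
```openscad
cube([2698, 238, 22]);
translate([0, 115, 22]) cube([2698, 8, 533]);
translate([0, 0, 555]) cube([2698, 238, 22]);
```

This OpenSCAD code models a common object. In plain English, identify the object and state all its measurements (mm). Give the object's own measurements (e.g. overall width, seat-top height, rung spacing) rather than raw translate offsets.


An I-beam lying along x, 2698 mm long. Overall section height 577 mm. Two flanges 238 mm wide (y) and 22 mm thick, one on the floor and one at the top; a web 8 mm thick runs between them, centred on the flange width.


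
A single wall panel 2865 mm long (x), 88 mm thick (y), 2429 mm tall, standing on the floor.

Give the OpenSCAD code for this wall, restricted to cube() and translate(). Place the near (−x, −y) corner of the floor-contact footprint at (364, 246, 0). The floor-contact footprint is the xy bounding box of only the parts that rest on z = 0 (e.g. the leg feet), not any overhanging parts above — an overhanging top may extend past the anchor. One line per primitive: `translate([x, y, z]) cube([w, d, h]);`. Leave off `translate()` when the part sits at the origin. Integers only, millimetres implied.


translate([364, 246, 0]) cube([2865, 88, 2429]);


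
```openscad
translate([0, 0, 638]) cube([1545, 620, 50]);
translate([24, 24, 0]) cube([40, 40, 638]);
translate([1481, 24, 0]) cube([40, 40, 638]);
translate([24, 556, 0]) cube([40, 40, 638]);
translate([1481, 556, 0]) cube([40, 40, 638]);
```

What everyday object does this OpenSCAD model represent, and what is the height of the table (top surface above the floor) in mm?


A table. The table height is 688 mm.

A 1545×620×50 slab sits at z = 638 on four 40 mm square posts — a table. The top surface is at 638 + 50 = 688 mm.


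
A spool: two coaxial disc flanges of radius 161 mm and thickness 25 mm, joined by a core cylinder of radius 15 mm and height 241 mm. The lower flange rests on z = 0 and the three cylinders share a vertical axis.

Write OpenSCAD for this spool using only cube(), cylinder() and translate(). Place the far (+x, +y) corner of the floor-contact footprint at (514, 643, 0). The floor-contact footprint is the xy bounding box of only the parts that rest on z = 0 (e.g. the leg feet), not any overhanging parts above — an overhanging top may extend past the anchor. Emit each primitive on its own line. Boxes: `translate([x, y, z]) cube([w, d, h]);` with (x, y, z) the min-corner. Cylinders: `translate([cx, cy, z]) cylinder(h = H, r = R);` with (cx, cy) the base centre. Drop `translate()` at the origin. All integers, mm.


translate([353, 482, 0]) cylinder(h = 25, r = 161);
translate([353, 482, 25]) cylinder(h = 241, r = 15);
translate([353, 482, 266]) cylinder(h = 25, r = 161);


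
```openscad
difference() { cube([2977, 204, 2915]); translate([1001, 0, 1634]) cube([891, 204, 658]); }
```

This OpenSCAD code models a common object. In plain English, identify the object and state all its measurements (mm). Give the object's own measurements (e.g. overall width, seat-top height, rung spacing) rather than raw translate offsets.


A wall 2977 mm long (x), 204 mm thick (y), 2915 mm tall, with a rectangular window opening cut through it. The opening is 891 mm wide and 658 mm tall; its sill is at z = 1634 mm and its near (−x) edge is 1001 mm from the wall's −x end. The opening passes through the full wall thickness.


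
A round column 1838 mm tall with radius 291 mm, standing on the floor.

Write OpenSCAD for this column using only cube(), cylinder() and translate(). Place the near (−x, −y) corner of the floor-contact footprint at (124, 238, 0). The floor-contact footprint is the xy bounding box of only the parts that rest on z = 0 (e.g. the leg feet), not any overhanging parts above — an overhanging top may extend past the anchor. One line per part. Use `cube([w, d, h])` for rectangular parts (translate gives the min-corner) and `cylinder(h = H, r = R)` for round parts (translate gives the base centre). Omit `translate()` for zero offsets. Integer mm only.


translate([415, 529, 0]) cylinder(h = 1838, r = 291);


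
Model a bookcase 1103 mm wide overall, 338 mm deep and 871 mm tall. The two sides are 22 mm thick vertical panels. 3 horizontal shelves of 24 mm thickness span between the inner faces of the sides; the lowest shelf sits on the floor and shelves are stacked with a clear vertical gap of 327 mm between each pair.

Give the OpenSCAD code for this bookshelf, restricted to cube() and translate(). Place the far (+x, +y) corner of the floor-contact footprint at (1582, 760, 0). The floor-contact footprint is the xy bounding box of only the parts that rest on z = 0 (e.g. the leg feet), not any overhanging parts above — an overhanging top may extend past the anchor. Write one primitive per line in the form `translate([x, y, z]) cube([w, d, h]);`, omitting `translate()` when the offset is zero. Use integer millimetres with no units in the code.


translate([479, 422, 0]) cube([22, 338, 871]);
translate([1560, 422, 0]) cube([22, 338, 871]);
translate([501, 422, 0]) cube([1059, 338, 24]);
translate([501, 422, 351]) cube([1059, 338, 24]);
translate([501, 422, 702]) cube([1059, 338, 24]);


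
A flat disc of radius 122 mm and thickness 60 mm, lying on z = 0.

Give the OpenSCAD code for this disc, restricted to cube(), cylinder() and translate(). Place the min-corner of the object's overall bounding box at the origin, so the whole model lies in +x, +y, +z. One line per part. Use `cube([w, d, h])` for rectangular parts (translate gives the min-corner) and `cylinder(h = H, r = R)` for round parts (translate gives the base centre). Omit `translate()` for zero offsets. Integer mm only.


translate([122, 122, 0]) cylinder(h = 60, r = 122);


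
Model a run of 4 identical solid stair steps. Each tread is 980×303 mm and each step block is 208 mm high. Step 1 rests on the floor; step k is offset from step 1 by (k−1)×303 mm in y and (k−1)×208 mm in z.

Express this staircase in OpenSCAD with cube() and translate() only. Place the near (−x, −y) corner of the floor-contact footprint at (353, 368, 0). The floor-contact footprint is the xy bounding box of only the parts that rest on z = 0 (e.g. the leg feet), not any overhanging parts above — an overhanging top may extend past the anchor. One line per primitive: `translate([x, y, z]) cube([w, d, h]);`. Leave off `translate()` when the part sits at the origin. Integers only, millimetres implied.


translate([353, 368, 0]) cube([980, 303, 208]);
translate([353, 671, 208]) cube([980, 303, 208]);
translate([353, 974, 416]) cube([980, 303, 208]);
translate([353, 1277, 624]) cube([980, 303, 208]);


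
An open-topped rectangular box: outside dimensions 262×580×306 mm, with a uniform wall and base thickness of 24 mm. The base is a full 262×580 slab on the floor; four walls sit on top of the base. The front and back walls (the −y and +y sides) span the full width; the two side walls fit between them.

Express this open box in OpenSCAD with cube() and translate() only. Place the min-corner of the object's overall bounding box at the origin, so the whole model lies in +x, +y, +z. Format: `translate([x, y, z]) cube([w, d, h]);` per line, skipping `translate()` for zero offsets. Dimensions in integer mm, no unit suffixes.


cube([262, 580, 24]);
translate([0, 0, 24]) cube([262, 24, 282]);
translate([0, 556, 24]) cube([262, 24, 282]);
translate([0, 24, 24]) cube([24, 532, 282]);
translate([238, 24, 24]) cube([24, 532, 282]);


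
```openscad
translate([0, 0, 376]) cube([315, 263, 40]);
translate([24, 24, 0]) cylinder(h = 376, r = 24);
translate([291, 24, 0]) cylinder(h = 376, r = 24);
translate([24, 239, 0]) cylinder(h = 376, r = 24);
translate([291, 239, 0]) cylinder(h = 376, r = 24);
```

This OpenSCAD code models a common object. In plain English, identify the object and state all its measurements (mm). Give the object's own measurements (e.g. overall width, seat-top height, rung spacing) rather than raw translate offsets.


A four-legged stool. The seat is a 315×263×40 mm slab whose top surface is at z = 416 mm; four round legs, each 48 mm in diameter, run from the floor (z = 0) to the underside of the seat, each leg's axis is inset half a diameter from the nearest pair of seat edges (so the leg's bounding box is flush with the corner).


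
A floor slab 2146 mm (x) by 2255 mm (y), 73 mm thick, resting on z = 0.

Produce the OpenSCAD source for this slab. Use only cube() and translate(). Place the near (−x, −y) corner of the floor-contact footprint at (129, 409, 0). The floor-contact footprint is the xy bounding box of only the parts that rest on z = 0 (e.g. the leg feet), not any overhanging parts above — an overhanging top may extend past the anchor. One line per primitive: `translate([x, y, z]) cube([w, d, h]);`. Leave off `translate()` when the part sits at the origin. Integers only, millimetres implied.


translate([129, 409, 0]) cube([2146, 2255, 73]);


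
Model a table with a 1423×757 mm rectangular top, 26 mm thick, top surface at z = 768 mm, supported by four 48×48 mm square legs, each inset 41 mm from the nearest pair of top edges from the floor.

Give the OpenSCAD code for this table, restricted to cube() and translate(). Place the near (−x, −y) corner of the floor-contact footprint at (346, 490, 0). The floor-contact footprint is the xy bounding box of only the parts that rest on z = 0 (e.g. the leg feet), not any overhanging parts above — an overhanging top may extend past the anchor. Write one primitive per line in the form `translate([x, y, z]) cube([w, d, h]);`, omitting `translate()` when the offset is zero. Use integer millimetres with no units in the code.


translate([305, 449, 742]) cube([1423, 757, 26]);
translate([346, 490, 0]) cube([48, 48, 742]);
translate([1639, 490, 0]) cube([48, 48, 742]);
translate([346, 1117, 0]) cube([48, 48, 742]);
translate([1639, 1117, 0]) cube([48, 48, 742]);


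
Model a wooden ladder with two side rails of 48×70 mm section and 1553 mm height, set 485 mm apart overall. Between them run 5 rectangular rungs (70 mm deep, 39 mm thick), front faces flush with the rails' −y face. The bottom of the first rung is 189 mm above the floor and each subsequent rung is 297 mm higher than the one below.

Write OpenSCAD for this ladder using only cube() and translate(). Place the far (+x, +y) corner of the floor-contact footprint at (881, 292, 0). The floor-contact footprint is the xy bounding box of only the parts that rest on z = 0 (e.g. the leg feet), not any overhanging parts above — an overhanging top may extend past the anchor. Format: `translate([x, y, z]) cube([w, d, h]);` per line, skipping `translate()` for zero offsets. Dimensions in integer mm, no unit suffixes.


translate([396, 222, 0]) cube([48, 70, 1553]);
translate([833, 222, 0]) cube([48, 70, 1553]);
translate([444, 222, 189]) cube([389, 70, 39]);
translate([444, 222, 486]) cube([389, 70, 39]);
translate([444, 222, 783]) cube([389, 70, 39]);
translate([444, 222, 1080]) cube([389, 70, 39]);
translate([444, 222, 1377]) cube([389, 70, 39]);


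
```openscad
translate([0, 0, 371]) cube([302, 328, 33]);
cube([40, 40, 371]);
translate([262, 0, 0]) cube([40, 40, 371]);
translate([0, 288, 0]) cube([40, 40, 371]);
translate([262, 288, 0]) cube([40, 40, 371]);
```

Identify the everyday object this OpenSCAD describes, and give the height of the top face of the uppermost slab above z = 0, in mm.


A stool. The seat height is 404 mm.

A 302×328×33 slab at z = 371 on four corner posts — a stool. The seat top is 371 + 33 = 404 mm.


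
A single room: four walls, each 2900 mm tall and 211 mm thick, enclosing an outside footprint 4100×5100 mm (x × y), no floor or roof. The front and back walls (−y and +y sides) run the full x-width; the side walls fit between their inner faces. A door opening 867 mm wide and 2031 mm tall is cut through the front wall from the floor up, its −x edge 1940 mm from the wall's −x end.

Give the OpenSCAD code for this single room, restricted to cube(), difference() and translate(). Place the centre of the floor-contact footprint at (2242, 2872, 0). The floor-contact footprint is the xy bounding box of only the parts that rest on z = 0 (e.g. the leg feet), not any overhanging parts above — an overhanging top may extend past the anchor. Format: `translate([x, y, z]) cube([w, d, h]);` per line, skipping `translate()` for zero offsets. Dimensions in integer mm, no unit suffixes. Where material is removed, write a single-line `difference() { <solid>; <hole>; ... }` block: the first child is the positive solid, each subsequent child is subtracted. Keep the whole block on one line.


difference() { translate([192, 322, 0]) cube([4100, 211, 2900]); translate([2132, 322, 0]) cube([867, 211, 2031]); }
translate([192, 5211, 0]) cube([4100, 211, 2900]);
translate([192, 533, 0]) cube([211, 4678, 2900]);
translate([4081, 533, 0]) cube([211, 4678, 2900]);


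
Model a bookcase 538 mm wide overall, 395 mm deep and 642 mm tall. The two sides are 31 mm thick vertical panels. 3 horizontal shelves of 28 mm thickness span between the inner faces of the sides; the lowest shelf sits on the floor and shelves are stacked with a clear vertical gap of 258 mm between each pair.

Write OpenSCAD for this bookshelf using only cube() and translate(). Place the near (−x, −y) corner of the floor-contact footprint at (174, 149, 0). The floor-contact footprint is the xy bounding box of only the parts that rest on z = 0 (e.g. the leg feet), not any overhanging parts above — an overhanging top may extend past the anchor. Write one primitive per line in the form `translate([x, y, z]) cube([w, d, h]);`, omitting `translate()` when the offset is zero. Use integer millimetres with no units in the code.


translate([174, 149, 0]) cube([31, 395, 642]);
translate([681, 149, 0]) cube([31, 395, 642]);
translate([205, 149, 0]) cube([476, 395, 28]);
translate([205, 149, 286]) cube([476, 395, 28]);
translate([205, 149, 572]) cube([476, 395, 28]);


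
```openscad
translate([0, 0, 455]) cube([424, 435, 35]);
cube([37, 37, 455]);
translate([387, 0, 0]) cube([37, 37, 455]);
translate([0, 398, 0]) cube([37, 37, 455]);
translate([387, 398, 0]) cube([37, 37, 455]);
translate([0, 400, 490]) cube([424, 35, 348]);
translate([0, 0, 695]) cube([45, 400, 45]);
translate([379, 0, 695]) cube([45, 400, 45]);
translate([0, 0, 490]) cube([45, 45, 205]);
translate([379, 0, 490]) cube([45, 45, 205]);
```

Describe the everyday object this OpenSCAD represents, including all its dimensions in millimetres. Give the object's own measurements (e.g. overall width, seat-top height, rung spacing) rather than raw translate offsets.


A chair. The seat is a 424×435×35 mm slab with its top at z = 490 mm, on four 37×37 mm corner legs (flush with the seat edges, standing on z = 0). A flat backrest 35 mm thick, 348 mm tall, spans the full seat width and rises from the seat top along its +y edge, rear face flush with the rear of the seat. Two armrests of 45×45 mm section run along each side from the seat's front edge to the front of the backrest, top faces 250 mm above the seat top and outer faces flush with the seat's x-edges; a 45×45 mm post under the front of each armrest stands on the seat at the front corner.


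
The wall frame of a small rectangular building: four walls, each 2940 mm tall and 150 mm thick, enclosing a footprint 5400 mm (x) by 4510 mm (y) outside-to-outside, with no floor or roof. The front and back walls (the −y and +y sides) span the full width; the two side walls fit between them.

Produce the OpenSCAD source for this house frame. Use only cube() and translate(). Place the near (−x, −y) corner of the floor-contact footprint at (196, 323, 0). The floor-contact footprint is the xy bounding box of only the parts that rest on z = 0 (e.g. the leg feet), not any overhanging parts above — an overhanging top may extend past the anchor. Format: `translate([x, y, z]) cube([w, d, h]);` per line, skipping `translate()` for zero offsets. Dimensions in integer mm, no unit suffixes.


translate([196, 323, 0]) cube([5400, 150, 2940]);
translate([196, 4683, 0]) cube([5400, 150, 2940]);
translate([196, 473, 0]) cube([150, 4210, 2940]);
translate([5446, 473, 0]) cube([150, 4210, 2940]);


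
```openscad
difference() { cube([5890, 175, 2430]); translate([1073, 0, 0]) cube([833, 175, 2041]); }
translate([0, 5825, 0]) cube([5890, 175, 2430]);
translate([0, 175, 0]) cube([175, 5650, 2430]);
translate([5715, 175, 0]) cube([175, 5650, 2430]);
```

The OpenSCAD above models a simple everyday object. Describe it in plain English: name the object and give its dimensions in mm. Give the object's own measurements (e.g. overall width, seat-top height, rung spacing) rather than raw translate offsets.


A single room: four walls, each 2430 mm tall and 175 mm thick, enclosing an outside footprint 5890×6000 mm (x × y), no floor or roof. The front and back walls (−y and +y sides) run the full x-width; the side walls fit between their inner faces. A door opening 833 mm wide and 2041 mm tall is cut through the front wall from the floor up, its −x edge 1073 mm from the wall's −x end.


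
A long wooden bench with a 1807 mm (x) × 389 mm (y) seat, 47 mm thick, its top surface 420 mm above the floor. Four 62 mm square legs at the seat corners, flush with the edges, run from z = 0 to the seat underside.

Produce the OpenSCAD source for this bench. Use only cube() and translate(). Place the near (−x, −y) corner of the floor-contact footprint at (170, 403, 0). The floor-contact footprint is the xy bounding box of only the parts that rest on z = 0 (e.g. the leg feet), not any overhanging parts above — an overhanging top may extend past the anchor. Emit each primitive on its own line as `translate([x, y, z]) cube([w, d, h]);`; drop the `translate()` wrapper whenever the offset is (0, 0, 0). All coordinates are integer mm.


translate([170, 403, 373]) cube([1807, 389, 47]);
translate([170, 403, 0]) cube([62, 62, 373]);
translate([170, 730, 0]) cube([62, 62, 373]);
translate([1915, 403, 0]) cube([62, 62, 373]);
translate([1915, 730, 0]) cube([62, 62, 373]);


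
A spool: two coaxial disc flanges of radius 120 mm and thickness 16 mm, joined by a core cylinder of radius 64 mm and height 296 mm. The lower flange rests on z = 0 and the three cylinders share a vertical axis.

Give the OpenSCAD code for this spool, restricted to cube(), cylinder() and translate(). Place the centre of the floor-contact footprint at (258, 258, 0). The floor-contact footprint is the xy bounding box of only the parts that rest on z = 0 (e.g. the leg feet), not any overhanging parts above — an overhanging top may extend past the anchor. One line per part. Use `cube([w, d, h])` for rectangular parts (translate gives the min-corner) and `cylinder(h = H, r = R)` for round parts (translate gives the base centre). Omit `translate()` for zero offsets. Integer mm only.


translate([258, 258, 0]) cylinder(h = 16, r = 120);
translate([258, 258, 16]) cylinder(h = 296, r = 64);
translate([258, 258, 312]) cylinder(h = 16, r = 120);


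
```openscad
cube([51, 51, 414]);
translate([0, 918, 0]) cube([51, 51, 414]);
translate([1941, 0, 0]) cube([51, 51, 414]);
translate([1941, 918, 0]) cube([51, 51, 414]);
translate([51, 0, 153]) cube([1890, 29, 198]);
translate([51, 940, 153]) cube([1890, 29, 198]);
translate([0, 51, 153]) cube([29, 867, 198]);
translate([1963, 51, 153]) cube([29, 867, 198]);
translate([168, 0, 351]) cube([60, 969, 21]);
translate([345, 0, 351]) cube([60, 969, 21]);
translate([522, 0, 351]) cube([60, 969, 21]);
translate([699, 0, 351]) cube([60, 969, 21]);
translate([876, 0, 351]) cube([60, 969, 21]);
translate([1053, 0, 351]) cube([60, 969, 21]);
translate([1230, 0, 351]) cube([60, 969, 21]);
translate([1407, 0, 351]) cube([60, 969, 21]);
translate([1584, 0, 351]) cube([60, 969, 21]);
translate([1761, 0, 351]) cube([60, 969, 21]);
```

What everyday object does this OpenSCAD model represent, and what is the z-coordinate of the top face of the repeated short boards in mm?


A bed frame. The slat-top height is 372 mm.

Four posts, four rails, and a row of slats — a bed frame. Slats sit on the rails at z = 153 + 198 = 351; with slat thickness 21, the top is 372 mm.


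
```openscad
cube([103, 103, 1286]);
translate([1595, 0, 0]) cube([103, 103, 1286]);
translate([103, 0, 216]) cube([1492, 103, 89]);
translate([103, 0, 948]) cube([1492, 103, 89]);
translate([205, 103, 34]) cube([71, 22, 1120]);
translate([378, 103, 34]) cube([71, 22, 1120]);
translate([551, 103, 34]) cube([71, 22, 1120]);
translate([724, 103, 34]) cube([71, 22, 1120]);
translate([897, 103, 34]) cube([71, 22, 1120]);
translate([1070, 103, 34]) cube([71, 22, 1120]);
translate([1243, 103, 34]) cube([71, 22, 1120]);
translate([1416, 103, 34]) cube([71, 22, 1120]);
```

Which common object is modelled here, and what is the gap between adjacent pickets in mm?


A fence section. The picket gap is 102 mm.

Two posts, two rails, 8 pickets — a fence section. Span 1492 mm holds 8 pickets of 71 mm with 9 equal gaps: ⌊(1492 − 8·71) / 9⌋ = 102 mm.


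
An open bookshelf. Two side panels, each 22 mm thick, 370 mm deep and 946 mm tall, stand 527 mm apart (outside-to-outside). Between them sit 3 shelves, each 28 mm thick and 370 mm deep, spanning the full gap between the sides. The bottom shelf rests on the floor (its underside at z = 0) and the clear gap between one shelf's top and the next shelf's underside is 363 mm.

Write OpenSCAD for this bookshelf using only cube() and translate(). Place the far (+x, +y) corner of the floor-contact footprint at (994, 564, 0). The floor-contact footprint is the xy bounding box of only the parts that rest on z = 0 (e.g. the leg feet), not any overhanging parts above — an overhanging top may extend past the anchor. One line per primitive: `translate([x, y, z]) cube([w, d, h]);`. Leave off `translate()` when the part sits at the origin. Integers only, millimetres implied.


translate([467, 194, 0]) cube([22, 370, 946]);
translate([972, 194, 0]) cube([22, 370, 946]);
translate([489, 194, 0]) cube([483, 370, 28]);
translate([489, 194, 391]) cube([483, 370, 28]);
translate([489, 194, 782]) cube([483, 370, 28]);


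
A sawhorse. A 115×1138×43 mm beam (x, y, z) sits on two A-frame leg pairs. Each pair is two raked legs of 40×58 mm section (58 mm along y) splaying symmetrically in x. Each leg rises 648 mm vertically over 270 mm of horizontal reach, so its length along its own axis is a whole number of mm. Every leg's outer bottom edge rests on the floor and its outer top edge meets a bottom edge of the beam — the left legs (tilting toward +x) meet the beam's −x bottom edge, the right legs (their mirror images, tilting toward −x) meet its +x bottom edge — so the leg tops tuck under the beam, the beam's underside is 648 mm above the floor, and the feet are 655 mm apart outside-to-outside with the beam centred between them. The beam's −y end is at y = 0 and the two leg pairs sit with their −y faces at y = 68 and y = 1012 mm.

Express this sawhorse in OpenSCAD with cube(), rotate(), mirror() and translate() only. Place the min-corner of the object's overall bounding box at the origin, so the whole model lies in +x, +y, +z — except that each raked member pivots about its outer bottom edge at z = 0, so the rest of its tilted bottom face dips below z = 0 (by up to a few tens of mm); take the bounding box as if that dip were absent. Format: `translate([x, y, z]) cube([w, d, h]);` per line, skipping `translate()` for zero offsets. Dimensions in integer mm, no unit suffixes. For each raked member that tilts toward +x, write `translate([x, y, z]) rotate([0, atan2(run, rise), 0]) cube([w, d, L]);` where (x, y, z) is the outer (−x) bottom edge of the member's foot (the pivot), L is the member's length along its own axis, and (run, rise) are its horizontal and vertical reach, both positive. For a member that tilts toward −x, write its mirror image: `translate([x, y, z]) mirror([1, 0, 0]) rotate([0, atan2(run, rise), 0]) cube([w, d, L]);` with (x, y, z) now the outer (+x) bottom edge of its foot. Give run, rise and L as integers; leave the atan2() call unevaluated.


translate([270, 0, 648]) cube([115, 1138, 43]);
translate([0, 68, 0]) rotate([0, atan2(270, 648), 0]) cube([40, 58, 702]);
translate([655, 68, 0]) mirror([1, 0, 0]) rotate([0, atan2(270, 648), 0]) cube([40, 58, 702]);
translate([0, 1012, 0]) rotate([0, atan2(270, 648), 0]) cube([40, 58, 702]);
translate([655, 1012, 0]) mirror([1, 0, 0]) rotate([0, atan2(270, 648), 0]) cube([40, 58, 702]);


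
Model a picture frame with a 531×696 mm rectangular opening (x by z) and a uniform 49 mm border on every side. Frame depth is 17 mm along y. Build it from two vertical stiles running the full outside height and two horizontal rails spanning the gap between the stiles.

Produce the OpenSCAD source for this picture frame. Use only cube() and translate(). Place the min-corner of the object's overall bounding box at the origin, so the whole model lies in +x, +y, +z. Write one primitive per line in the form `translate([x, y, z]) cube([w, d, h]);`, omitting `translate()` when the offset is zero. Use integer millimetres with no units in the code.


cube([49, 17, 794]);
translate([580, 0, 0]) cube([49, 17, 794]);
translate([49, 0, 0]) cube([531, 17, 49]);
translate([49, 0, 745]) cube([531, 17, 49]);


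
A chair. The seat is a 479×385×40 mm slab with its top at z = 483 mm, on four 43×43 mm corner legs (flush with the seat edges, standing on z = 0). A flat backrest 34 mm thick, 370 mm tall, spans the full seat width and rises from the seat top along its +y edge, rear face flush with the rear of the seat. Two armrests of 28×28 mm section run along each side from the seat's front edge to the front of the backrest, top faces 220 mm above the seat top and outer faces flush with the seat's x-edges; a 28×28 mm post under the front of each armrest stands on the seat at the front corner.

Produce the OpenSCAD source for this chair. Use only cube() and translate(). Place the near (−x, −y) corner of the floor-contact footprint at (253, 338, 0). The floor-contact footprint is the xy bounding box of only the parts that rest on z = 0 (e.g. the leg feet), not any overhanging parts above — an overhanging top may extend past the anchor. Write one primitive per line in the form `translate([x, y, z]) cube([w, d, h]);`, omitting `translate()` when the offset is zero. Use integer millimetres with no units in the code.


translate([253, 338, 443]) cube([479, 385, 40]);
translate([253, 338, 0]) cube([43, 43, 443]);
translate([689, 338, 0]) cube([43, 43, 443]);
translate([253, 680, 0]) cube([43, 43, 443]);
translate([689, 680, 0]) cube([43, 43, 443]);
translate([253, 689, 483]) cube([479, 34, 370]);
translate([253, 338, 675]) cube([28, 351, 28]);
translate([704, 338, 675]) cube([28, 351, 28]);
translate([253, 338, 483]) cube([28, 28, 192]);
translate([704, 338, 483]) cube([28, 28, 192]);


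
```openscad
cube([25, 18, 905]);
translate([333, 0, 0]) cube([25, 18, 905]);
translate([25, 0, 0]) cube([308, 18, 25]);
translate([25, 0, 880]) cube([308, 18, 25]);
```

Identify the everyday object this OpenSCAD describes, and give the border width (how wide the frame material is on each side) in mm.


A picture frame. The border width is 25 mm.

Four thin pieces enclosing a rectangular opening — a picture frame. The two full-height stiles are 905 mm tall; the top rail sits at z = 880 and is 25 mm tall, so the border above the opening is 905 − 880 = 25 mm, matching the stile x-width.


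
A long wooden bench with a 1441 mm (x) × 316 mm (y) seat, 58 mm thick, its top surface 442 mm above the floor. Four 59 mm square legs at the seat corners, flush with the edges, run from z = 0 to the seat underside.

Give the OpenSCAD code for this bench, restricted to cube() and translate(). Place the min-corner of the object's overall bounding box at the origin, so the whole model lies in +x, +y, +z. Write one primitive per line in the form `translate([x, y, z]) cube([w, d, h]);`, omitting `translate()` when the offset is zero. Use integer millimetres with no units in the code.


translate([0, 0, 384]) cube([1441, 316, 58]);
cube([59, 59, 384]);
translate([0, 257, 0]) cube([59, 59, 384]);
translate([1382, 0, 0]) cube([59, 59, 384]);
translate([1382, 257, 0]) cube([59, 59, 384]);


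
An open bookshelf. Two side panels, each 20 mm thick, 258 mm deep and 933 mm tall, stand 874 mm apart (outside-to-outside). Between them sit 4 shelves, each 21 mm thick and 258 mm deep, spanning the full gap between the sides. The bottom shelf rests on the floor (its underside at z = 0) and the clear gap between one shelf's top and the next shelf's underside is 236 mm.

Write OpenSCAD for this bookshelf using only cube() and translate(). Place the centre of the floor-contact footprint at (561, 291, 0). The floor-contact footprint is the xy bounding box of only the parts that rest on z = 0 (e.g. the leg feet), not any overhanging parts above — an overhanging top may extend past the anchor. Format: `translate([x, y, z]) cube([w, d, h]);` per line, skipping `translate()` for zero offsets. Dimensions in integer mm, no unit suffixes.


translate([124, 162, 0]) cube([20, 258, 933]);
translate([978, 162, 0]) cube([20, 258, 933]);
translate([144, 162, 0]) cube([834, 258, 21]);
translate([144, 162, 257]) cube([834, 258, 21]);
translate([144, 162, 514]) cube([834, 258, 21]);
translate([144, 162, 771]) cube([834, 258, 21]);


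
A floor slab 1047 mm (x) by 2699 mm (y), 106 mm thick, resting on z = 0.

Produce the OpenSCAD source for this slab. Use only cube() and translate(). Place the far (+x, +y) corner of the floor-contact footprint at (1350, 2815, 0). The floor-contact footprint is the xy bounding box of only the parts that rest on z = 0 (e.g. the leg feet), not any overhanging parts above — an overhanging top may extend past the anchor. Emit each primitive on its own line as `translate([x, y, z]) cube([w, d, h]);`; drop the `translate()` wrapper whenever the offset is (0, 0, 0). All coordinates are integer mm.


translate([303, 116, 0]) cube([1047, 2699, 106]);


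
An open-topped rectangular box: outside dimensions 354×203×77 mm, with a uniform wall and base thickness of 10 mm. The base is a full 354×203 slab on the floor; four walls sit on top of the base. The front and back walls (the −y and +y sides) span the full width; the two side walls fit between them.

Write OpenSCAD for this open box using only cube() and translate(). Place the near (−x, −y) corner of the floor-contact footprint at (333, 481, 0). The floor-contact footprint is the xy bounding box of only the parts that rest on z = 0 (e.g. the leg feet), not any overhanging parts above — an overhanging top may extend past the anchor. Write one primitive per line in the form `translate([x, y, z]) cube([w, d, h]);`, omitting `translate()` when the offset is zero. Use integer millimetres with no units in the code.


translate([333, 481, 0]) cube([354, 203, 10]);
translate([333, 481, 10]) cube([354, 10, 67]);
translate([333, 674, 10]) cube([354, 10, 67]);
translate([333, 491, 10]) cube([10, 183, 67]);
translate([677, 491, 10]) cube([10, 183, 67]);


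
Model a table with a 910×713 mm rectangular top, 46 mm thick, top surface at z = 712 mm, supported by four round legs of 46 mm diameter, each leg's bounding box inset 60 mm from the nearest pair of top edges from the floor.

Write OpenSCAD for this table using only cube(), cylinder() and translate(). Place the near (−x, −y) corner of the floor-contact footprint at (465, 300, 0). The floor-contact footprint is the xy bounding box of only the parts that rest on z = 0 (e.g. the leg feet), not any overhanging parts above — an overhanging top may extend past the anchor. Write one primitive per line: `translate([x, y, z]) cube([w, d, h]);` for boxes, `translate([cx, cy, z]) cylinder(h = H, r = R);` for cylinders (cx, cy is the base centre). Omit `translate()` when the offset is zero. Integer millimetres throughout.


translate([405, 240, 666]) cube([910, 713, 46]);
translate([488, 323, 0]) cylinder(h = 666, r = 23);
translate([1232, 323, 0]) cylinder(h = 666, r = 23);
translate([488, 870, 0]) cylinder(h = 666, r = 23);
translate([1232, 870, 0]) cylinder(h = 666, r = 23);


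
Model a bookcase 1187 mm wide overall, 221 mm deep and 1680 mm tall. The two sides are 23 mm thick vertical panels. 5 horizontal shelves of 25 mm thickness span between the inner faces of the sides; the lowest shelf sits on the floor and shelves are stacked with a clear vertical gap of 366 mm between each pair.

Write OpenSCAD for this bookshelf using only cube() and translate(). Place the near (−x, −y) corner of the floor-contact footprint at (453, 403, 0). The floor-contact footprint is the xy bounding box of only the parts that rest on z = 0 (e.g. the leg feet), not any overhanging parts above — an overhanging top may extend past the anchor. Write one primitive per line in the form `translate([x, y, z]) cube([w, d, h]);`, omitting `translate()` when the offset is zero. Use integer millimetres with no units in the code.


translate([453, 403, 0]) cube([23, 221, 1680]);
translate([1617, 403, 0]) cube([23, 221, 1680]);
translate([476, 403, 0]) cube([1141, 221, 25]);
translate([476, 403, 391]) cube([1141, 221, 25]);
translate([476, 403, 782]) cube([1141, 221, 25]);
translate([476, 403, 1173]) cube([1141, 221, 25]);
translate([476, 403, 1564]) cube([1141, 221, 25]);


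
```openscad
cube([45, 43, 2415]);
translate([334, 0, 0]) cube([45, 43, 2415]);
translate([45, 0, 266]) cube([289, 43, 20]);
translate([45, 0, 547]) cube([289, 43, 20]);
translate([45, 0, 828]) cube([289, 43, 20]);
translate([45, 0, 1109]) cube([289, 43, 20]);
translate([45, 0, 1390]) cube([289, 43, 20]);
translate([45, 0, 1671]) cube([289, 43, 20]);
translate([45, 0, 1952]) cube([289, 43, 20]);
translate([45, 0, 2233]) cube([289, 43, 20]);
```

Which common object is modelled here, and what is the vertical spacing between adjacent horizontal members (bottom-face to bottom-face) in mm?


A ladder. The rung spacing is 281 mm.

Two tall 45×43 posts with 8 short bars between them — a ladder. Adjacent rungs sit at z = 266 and z = 547, so the spacing is 547 − 266 = 281 mm.


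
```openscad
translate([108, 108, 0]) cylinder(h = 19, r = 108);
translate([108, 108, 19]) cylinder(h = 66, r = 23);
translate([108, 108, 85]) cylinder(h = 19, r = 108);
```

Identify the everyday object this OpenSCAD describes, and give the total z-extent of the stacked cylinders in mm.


A spool. The overall height is 104 mm.

Three coaxial cylinders, large–small–large — a spool. Two 19 mm flanges and a 66 mm core give 19 + 66 + 19 = 104 mm.


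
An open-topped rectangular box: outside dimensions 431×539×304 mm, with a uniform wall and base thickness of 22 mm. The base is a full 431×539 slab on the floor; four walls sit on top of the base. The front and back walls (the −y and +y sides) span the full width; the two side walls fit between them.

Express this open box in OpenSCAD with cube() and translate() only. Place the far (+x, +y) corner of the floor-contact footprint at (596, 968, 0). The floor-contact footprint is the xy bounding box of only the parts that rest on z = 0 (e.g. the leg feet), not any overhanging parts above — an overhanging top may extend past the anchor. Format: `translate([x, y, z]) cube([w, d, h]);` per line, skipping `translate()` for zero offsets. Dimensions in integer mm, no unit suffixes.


translate([165, 429, 0]) cube([431, 539, 22]);
translate([165, 429, 22]) cube([431, 22, 282]);
translate([165, 946, 22]) cube([431, 22, 282]);
translate([165, 451, 22]) cube([22, 495, 282]);
translate([574, 451, 22]) cube([22, 495, 282]);


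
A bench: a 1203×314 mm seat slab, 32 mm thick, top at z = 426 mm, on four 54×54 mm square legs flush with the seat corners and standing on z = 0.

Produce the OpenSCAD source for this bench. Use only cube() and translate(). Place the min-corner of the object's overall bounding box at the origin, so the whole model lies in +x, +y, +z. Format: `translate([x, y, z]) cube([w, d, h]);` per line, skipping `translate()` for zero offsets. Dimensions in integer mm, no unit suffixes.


translate([0, 0, 394]) cube([1203, 314, 32]);
cube([54, 54, 394]);
translate([0, 260, 0]) cube([54, 54, 394]);
translate([1149, 0, 0]) cube([54, 54, 394]);
translate([1149, 260, 0]) cube([54, 54, 394]);


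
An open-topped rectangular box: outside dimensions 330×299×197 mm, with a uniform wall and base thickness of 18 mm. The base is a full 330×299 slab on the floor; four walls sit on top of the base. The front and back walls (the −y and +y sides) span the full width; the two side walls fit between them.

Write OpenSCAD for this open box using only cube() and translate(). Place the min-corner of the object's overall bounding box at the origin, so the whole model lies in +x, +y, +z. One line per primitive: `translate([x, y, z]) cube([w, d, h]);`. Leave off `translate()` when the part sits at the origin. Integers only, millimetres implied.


cube([330, 299, 18]);
translate([0, 0, 18]) cube([330, 18, 179]);
translate([0, 281, 18]) cube([330, 18, 179]);
translate([0, 18, 18]) cube([18, 263, 179]);
translate([312, 18, 18]) cube([18, 263, 179]);


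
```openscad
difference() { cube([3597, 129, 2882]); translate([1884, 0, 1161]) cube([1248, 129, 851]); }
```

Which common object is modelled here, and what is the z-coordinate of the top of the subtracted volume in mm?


A wall with a window opening. The window head height is 2012 mm.

A wall with a rectangular opening subtracted — a window. Sill at z = 1161, opening 851 mm tall, so the head is at 1161 + 851 = 2012 mm.


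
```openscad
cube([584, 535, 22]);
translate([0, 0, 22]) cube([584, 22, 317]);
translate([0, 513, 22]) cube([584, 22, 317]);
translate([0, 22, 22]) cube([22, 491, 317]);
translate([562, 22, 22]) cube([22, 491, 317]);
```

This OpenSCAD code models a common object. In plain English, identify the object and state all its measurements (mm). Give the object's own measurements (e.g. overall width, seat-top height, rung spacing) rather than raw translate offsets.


An open-topped rectangular box: outside dimensions 584×535×339 mm, with a uniform wall and base thickness of 22 mm. The base is a full 584×535 slab on the floor; four walls sit on top of the base. The front and back walls (the −y and +y sides) span the full width; the two side walls fit between them.


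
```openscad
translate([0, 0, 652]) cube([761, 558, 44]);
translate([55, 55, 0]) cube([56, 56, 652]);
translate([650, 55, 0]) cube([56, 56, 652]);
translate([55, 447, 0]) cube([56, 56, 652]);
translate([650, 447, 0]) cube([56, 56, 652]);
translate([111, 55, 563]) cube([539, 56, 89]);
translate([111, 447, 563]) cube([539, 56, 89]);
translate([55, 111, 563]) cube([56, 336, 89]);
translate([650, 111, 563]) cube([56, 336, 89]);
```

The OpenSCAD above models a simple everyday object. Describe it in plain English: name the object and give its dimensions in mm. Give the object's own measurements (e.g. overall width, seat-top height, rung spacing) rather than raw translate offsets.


A rectangular dining table. The top is 761×558×44 mm with its upper surface at z = 696 mm. It stands on four 56×56 mm square legs, each inset 55 mm from the nearest pair of top edges, running from the floor to the underside of the top. Four apron rails, 56 mm thick and 89 mm tall, run between adjacent legs with their top edges flush with the underside of the top and their outer faces flush with the legs' outer faces.
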